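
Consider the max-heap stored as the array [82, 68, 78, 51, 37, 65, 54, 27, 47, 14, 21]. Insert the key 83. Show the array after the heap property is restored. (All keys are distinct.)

[83, 68, 82, 51, 37, 78, 54, 27, 47, 14, 21, 65]

append 83 at index 11 → [82, 68, 78, 51, 37, 65, 54, 27, 47, 14, 21, 83]
83 > parent 65 at index 5, swap → [82, 68, 78, 51, 37, 83, 54, 27, 47, 14, 21, 65]
83 > parent 78 at index 2, swap → [82, 68, 83, 51, 37, 78, 54, 27, 47, 14, 21, 65]
83 > parent 82 at index 0, swap → [83, 68, 82, 51, 37, 78, 54, 27, 47, 14, 21, 65]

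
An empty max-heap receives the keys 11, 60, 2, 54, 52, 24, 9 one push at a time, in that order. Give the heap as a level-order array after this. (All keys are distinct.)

Insert 11:
  append 11 at index 0 → [11] (no swap needed)
Insert 60:
  append 60 at index 1 → [11, 60]
  60 > parent 11 at index 0, swap → [60, 11]
Insert 2:
  append 2 at index 2 → [60, 11, 2] (no swap needed)
Insert 54:
  append 54 at index 3 → [60, 11, 2, 54]
  54 > parent 11 at index 1, swap → [60, 54, 2, 11]
Insert 52:
  append 52 at index 4 → [60, 54, 2, 11, 52] (no swap needed)
Insert 24:
  append 24 at index 5 → [60, 54, 2, 11, 52, 24]
  24 > parent 2 at index 2, swap → [60, 54, 24, 11, 52, 2]
Insert 9:
  append 9 at index 6 → [60, 54, 24, 11, 52, 2, 9] (no swap needed)

[60, 54, 24, 11, 52, 2, 9]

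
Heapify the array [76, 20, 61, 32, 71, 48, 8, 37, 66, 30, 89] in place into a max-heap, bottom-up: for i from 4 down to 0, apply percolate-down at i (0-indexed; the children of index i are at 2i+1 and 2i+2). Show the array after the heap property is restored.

sift down from index 4:
  71 vs larger child 89 at index 10, swap → [76, 20, 61, 32, 89, 48, 8, 37, 66, 30, 71]
sift down from index 3:
  32 vs larger child 66 at index 8, swap → [76, 20, 61, 66, 89, 48, 8, 37, 32, 30, 71]
sift down from index 2: already satisfies heap property
sift down from index 1:
  20 vs larger child 89 at index 4, swap → [76, 89, 61, 66, 20, 48, 8, 37, 32, 30, 71]
  20 vs larger child 71 at index 10, swap → [76, 89, 61, 66, 71, 48, 8, 37, 32, 30, 20]
sift down from index 0:
  76 vs larger child 89 at index 1, swap → [89, 76, 61, 66, 71, 48, 8, 37, 32, 30, 20]

[89, 76, 61, 66, 71, 48, 8, 37, 32, 30, 20]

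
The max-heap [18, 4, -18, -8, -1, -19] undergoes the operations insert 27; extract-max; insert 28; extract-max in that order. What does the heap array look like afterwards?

insert 27:
  append 27 at index 6 → [18, 4, -18, -8, -1, -19, 27]
  27 > parent -18 at index 2, swap → [18, 4, 27, -8, -1, -19, -18]
  27 > parent 18 at index 0, swap → [27, 4, 18, -8, -1, -19, -18]
extract-max → returns 27:
  remove root 27; move last element -18 to root → [-18, 4, 18, -8, -1, -19]
  -18 vs larger child 18 at index 2, swap → [18, 4, -18, -8, -1, -19]
insert 28:
  append 28 at index 6 → [18, 4, -18, -8, -1, -19, 28]
  28 > parent -18 at index 2, swap → [18, 4, 28, -8, -1, -19, -18]
  28 > parent 18 at index 0, swap → [28, 4, 18, -8, -1, -19, -18]
extract-max → returns 28:
  remove root 28; move last element -18 to root → [-18, 4, 18, -8, -1, -19]
  -18 vs larger child 18 at index 2, swap → [18, 4, -18, -8, -1, -19]

[18, 4, -18, -8, -1, -19]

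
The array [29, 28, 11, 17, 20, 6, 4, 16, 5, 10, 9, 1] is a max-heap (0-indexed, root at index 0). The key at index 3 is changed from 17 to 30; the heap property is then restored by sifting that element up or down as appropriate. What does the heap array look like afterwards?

set index 3 from 17 to 30 → [29, 28, 11, 30, 20, 6, 4, 16, 5, 10, 9, 1]
30 > parent 28 at index 1, swap → [29, 30, 11, 28, 20, 6, 4, 16, 5, 10, 9, 1]
30 > parent 29 at index 0, swap → [30, 29, 11, 28, 20, 6, 4, 16, 5, 10, 9, 1]

[30, 29, 11, 28, 20, 6, 4, 16, 5, 10, 9, 1]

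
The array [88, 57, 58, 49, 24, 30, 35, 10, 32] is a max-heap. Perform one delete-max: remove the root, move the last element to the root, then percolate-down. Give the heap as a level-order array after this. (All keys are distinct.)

[58, 57, 35, 49, 24, 30, 32, 10]

remove root 88; move last element 32 to root → [32, 57, 58, 49, 24, 30, 35, 10]
32 vs larger child 58 at index 2, swap → [58, 57, 32, 49, 24, 30, 35, 10]
32 vs larger child 35 at index 6, swap → [58, 57, 35, 49, 24, 30, 32, 10]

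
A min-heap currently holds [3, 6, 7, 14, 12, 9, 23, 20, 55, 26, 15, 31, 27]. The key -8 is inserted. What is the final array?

[-8, 6, 3, 14, 12, 9, 7, 20, 55, 26, 15, 31, 27, 23]

append -8 at index 13 → [3, 6, 7, 14, 12, 9, 23, 20, 55, 26, 15, 31, 27, -8]
-8 < parent 23 at index 6, swap → [3, 6, 7, 14, 12, 9, -8, 20, 55, 26, 15, 31, 27, 23]
-8 < parent 7 at index 2, swap → [3, 6, -8, 14, 12, 9, 7, 20, 55, 26, 15, 31, 27, 23]
-8 < parent 3 at index 0, swap → [-8, 6, 3, 14, 12, 9, 7, 20, 55, 26, 15, 31, 27, 23]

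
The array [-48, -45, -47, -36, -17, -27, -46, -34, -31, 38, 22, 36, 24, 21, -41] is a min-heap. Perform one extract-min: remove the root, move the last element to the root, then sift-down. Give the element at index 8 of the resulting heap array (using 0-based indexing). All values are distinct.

-31

remove root -48; move last element -41 to root → [-41, -45, -47, -36, -17, -27, -46, -34, -31, 38, 22, 36, 24, 21]
-41 vs smaller child -47 at index 2, swap → [-47, -45, -41, -36, -17, -27, -46, -34, -31, 38, 22, 36, 24, 21]
-41 vs smaller child -46 at index 6, swap → [-47, -45, -46, -36, -17, -27, -41, -34, -31, 38, 22, 36, 24, 21]
resulting array: [-47, -45, -46, -36, -17, -27, -41, -34, -31, 38, 22, 36, 24, 21]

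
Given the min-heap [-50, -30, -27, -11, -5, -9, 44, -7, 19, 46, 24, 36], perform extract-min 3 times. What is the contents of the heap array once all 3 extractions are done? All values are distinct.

[-11, -7, -9, 19, -5, 24, 44, 36, 46]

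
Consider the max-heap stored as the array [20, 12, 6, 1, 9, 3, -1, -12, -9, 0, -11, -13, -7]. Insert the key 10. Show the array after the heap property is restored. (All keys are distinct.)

append 10 at index 13 → [20, 12, 6, 1, 9, 3, -1, -12, -9, 0, -11, -13, -7, 10]
10 > parent -1 at index 6, swap → [20, 12, 6, 1, 9, 3, 10, -12, -9, 0, -11, -13, -7, -1]
10 > parent 6 at index 2, swap → [20, 12, 10, 1, 9, 3, 6, -12, -9, 0, -11, -13, -7, -1]

[20, 12, 10, 1, 9, 3, 6, -12, -9, 0, -11, -13, -7, -1]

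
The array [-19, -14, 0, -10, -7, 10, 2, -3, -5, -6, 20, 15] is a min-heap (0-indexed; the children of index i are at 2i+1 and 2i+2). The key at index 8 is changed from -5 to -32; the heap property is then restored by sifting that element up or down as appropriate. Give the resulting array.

[-32, -19, 0, -14, -7, 10, 2, -3, -10, -6, 20, 15]

set index 8 from -5 to -32 → [-19, -14, 0, -10, -7, 10, 2, -3, -32, -6, 20, 15]
-32 < parent -10 at index 3, swap → [-19, -14, 0, -32, -7, 10, 2, -3, -10, -6, 20, 15]
-32 < parent -14 at index 1, swap → [-19, -32, 0, -14, -7, 10, 2, -3, -10, -6, 20, 15]
-32 < parent -19 at index 0, swap → [-32, -19, 0, -14, -7, 10, 2, -3, -10, -6, 20, 15]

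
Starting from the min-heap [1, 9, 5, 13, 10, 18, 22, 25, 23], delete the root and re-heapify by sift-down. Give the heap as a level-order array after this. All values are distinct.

remove root 1; move last element 23 to root → [23, 9, 5, 13, 10, 18, 22, 25]
23 vs smaller child 5 at index 2, swap → [5, 9, 23, 13, 10, 18, 22, 25]
23 vs smaller child 18 at index 5, swap → [5, 9, 18, 13, 10, 23, 22, 25]

[5, 9, 18, 13, 10, 23, 22, 25]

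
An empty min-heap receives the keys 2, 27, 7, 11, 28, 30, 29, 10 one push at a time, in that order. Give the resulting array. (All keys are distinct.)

[2, 10, 7, 11, 28, 30, 29, 27]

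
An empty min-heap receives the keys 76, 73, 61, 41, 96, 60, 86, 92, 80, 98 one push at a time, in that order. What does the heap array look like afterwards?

[41, 61, 60, 76, 96, 73, 86, 92, 80, 98]

Insert 76:
  append 76 at index 0 → [76] (no swap needed)
Insert 73:
  append 73 at index 1 → [76, 73]
  73 < parent 76 at index 0, swap → [73, 76]
Insert 61:
  append 61 at index 2 → [73, 76, 61]
  61 < parent 73 at index 0, swap → [61, 76, 73]
Insert 41:
  append 41 at index 3 → [61, 76, 73, 41]
  41 < parent 76 at index 1, swap → [61, 41, 73, 76]
  41 < parent 61 at index 0, swap → [41, 61, 73, 76]
Insert 96:
  append 96 at index 4 → [41, 61, 73, 76, 96] (no swap needed)
Insert 60:
  append 60 at index 5 → [41, 61, 73, 76, 96, 60]
  60 < parent 73 at index 2, swap → [41, 61, 60, 76, 96, 73]
Insert 86:
  append 86 at index 6 → [41, 61, 60, 76, 96, 73, 86] (no swap needed)
Insert 92:
  append 92 at index 7 → [41, 61, 60, 76, 96, 73, 86, 92] (no swap needed)
Insert 80:
  append 80 at index 8 → [41, 61, 60, 76, 96, 73, 86, 92, 80] (no swap needed)
Insert 98:
  append 98 at index 9 → [41, 61, 60, 76, 96, 73, 86, 92, 80, 98] (no swap needed)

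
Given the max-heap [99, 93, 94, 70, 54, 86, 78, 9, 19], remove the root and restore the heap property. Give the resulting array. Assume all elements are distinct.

remove root 99; move last element 19 to root → [19, 93, 94, 70, 54, 86, 78, 9]
19 vs larger child 94 at index 2, swap → [94, 93, 19, 70, 54, 86, 78, 9]
19 vs larger child 86 at index 5, swap → [94, 93, 86, 70, 54, 19, 78, 9]

[94, 93, 86, 70, 54, 19, 78, 9]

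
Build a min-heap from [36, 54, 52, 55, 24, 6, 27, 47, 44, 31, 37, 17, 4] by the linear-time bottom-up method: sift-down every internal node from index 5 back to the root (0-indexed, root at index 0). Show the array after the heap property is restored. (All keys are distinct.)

[4, 24, 6, 44, 31, 17, 27, 47, 55, 54, 37, 36, 52]

sift down from index 5:
  6 vs smaller child 4 at index 12, swap → [36, 54, 52, 55, 24, 4, 27, 47, 44, 31, 37, 17, 6]
sift down from index 4: already satisfies heap property
sift down from index 3:
  55 vs smaller child 44 at index 8, swap → [36, 54, 52, 44, 24, 4, 27, 47, 55, 31, 37, 17, 6]
sift down from index 2:
  52 vs smaller child 4 at index 5, swap → [36, 54, 4, 44, 24, 52, 27, 47, 55, 31, 37, 17, 6]
  52 vs smaller child 6 at index 12, swap → [36, 54, 4, 44, 24, 6, 27, 47, 55, 31, 37, 17, 52]
sift down from index 1:
  54 vs smaller child 24 at index 4, swap → [36, 24, 4, 44, 54, 6, 27, 47, 55, 31, 37, 17, 52]
  54 vs smaller child 31 at index 9, swap → [36, 24, 4, 44, 31, 6, 27, 47, 55, 54, 37, 17, 52]
sift down from index 0:
  36 vs smaller child 4 at index 2, swap → [4, 24, 36, 44, 31, 6, 27, 47, 55, 54, 37, 17, 52]
  36 vs smaller child 6 at index 5, swap → [4, 24, 6, 44, 31, 36, 27, 47, 55, 54, 37, 17, 52]
  36 vs smaller child 17 at index 11, swap → [4, 24, 6, 44, 31, 17, 27, 47, 55, 54, 37, 36, 52]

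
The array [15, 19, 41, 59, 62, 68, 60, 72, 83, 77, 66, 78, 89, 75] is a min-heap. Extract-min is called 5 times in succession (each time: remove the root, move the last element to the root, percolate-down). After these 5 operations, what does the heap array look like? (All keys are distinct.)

[62, 66, 68, 72, 77, 78, 89, 75, 83]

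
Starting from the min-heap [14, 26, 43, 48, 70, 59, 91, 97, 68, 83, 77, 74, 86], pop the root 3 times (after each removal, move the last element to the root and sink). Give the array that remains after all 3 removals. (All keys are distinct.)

[48, 68, 59, 77, 70, 74, 91, 97, 86, 83]

extract-min #1 returns 14:
  remove root 14; move last element 86 to root → [86, 26, 43, 48, 70, 59, 91, 97, 68, 83, 77, 74]
  86 vs smaller child 26 at index 1, swap → [26, 86, 43, 48, 70, 59, 91, 97, 68, 83, 77, 74]
  86 vs smaller child 48 at index 3, swap → [26, 48, 43, 86, 70, 59, 91, 97, 68, 83, 77, 74]
  86 vs smaller child 68 at index 8, swap → [26, 48, 43, 68, 70, 59, 91, 97, 86, 83, 77, 74]
extract-min #2 returns 26:
  remove root 26; move last element 74 to root → [74, 48, 43, 68, 70, 59, 91, 97, 86, 83, 77]
  74 vs smaller child 43 at index 2, swap → [43, 48, 74, 68, 70, 59, 91, 97, 86, 83, 77]
  74 vs smaller child 59 at index 5, swap → [43, 48, 59, 68, 70, 74, 91, 97, 86, 83, 77]
extract-min #3 returns 43:
  remove root 43; move last element 77 to root → [77, 48, 59, 68, 70, 74, 91, 97, 86, 83]
  77 vs smaller child 48 at index 1, swap → [48, 77, 59, 68, 70, 74, 91, 97, 86, 83]
  77 vs smaller child 68 at index 3, swap → [48, 68, 59, 77, 70, 74, 91, 97, 86, 83]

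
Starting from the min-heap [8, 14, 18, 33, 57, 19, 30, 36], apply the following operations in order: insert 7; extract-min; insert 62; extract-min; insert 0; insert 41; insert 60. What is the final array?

insert 7:
  append 7 at index 8 → [8, 14, 18, 33, 57, 19, 30, 36, 7]
  7 < parent 33 at index 3, swap → [8, 14, 18, 7, 57, 19, 30, 36, 33]
  7 < parent 14 at index 1, swap → [8, 7, 18, 14, 57, 19, 30, 36, 33]
  7 < parent 8 at index 0, swap → [7, 8, 18, 14, 57, 19, 30, 36, 33]
extract-min → returns 7:
  remove root 7; move last element 33 to root → [33, 8, 18, 14, 57, 19, 30, 36]
  33 vs smaller child 8 at index 1, swap → [8, 33, 18, 14, 57, 19, 30, 36]
  33 vs smaller child 14 at index 3, swap → [8, 14, 18, 33, 57, 19, 30, 36]
insert 62:
  append 62 at index 8 → [8, 14, 18, 33, 57, 19, 30, 36, 62] (no swap needed)
extract-min → returns 8:
  remove root 8; move last element 62 to root → [62, 14, 18, 33, 57, 19, 30, 36]
  62 vs smaller child 14 at index 1, swap → [14, 62, 18, 33, 57, 19, 30, 36]
  62 vs smaller child 33 at index 3, swap → [14, 33, 18, 62, 57, 19, 30, 36]
  62 vs only child 36 at index 7, swap → [14, 33, 18, 36, 57, 19, 30, 62]
insert 0:
  append 0 at index 8 → [14, 33, 18, 36, 57, 19, 30, 62, 0]
  0 < parent 36 at index 3, swap → [14, 33, 18, 0, 57, 19, 30, 62, 36]
  0 < parent 33 at index 1, swap → [14, 0, 18, 33, 57, 19, 30, 62, 36]
  0 < parent 14 at index 0, swap → [0, 14, 18, 33, 57, 19, 30, 62, 36]
insert 41:
  append 41 at index 9 → [0, 14, 18, 33, 57, 19, 30, 62, 36, 41]
  41 < parent 57 at index 4, swap → [0, 14, 18, 33, 41, 19, 30, 62, 36, 57]
insert 60:
  append 60 at index 10 → [0, 14, 18, 33, 41, 19, 30, 62, 36, 57, 60] (no swap needed)

[0, 14, 18, 33, 41, 19, 30, 62, 36, 57, 60]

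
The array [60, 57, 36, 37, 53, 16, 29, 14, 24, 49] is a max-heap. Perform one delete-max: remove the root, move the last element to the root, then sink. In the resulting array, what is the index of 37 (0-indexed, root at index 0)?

remove root 60; move last element 49 to root → [49, 57, 36, 37, 53, 16, 29, 14, 24]
49 vs larger child 57 at index 1, swap → [57, 49, 36, 37, 53, 16, 29, 14, 24]
49 vs larger child 53 at index 4, swap → [57, 53, 36, 37, 49, 16, 29, 14, 24]
resulting array: [57, 53, 36, 37, 49, 16, 29, 14, 24]

3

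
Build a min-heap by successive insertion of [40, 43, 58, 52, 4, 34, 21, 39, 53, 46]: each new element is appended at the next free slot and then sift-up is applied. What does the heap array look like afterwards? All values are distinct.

Insert 40:
  append 40 at index 0 → [40] (no swap needed)
Insert 43:
  append 43 at index 1 → [40, 43] (no swap needed)
Insert 58:
  append 58 at index 2 → [40, 43, 58] (no swap needed)
Insert 52:
  append 52 at index 3 → [40, 43, 58, 52] (no swap needed)
Insert 4:
  append 4 at index 4 → [40, 43, 58, 52, 4]
  4 < parent 43 at index 1, swap → [40, 4, 58, 52, 43]
  4 < parent 40 at index 0, swap → [4, 40, 58, 52, 43]
Insert 34:
  append 34 at index 5 → [4, 40, 58, 52, 43, 34]
  34 < parent 58 at index 2, swap → [4, 40, 34, 52, 43, 58]
Insert 21:
  append 21 at index 6 → [4, 40, 34, 52, 43, 58, 21]
  21 < parent 34 at index 2, swap → [4, 40, 21, 52, 43, 58, 34]
Insert 39:
  append 39 at index 7 → [4, 40, 21, 52, 43, 58, 34, 39]
  39 < parent 52 at index 3, swap → [4, 40, 21, 39, 43, 58, 34, 52]
  39 < parent 40 at index 1, swap → [4, 39, 21, 40, 43, 58, 34, 52]
Insert 53:
  append 53 at index 8 → [4, 39, 21, 40, 43, 58, 34, 52, 53] (no swap needed)
Insert 46:
  append 46 at index 9 → [4, 39, 21, 40, 43, 58, 34, 52, 53, 46] (no swap needed)

[4, 39, 21, 40, 43, 58, 34, 52, 53, 46]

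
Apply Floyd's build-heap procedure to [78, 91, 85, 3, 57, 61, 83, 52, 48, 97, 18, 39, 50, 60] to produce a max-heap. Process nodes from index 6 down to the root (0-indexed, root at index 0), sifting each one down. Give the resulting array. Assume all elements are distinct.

[97, 91, 85, 52, 78, 61, 83, 3, 48, 57, 18, 39, 50, 60]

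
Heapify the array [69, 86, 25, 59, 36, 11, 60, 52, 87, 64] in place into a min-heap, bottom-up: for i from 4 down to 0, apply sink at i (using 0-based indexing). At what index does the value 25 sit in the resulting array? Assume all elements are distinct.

sift down from index 4: already satisfies heap property
sift down from index 3:
  59 vs smaller child 52 at index 7, swap → [69, 86, 25, 52, 36, 11, 60, 59, 87, 64]
sift down from index 2:
  25 vs smaller child 11 at index 5, swap → [69, 86, 11, 52, 36, 25, 60, 59, 87, 64]
sift down from index 1:
  86 vs smaller child 36 at index 4, swap → [69, 36, 11, 52, 86, 25, 60, 59, 87, 64]
  86 vs only child 64 at index 9, swap → [69, 36, 11, 52, 64, 25, 60, 59, 87, 86]
sift down from index 0:
  69 vs smaller child 11 at index 2, swap → [11, 36, 69, 52, 64, 25, 60, 59, 87, 86]
  69 vs smaller child 25 at index 5, swap → [11, 36, 25, 52, 64, 69, 60, 59, 87, 86]
resulting array: [11, 36, 25, 52, 64, 69, 60, 59, 87, 86]

2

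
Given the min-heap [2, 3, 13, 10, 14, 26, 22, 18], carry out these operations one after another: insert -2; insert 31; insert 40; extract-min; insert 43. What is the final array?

[2, 3, 13, 10, 14, 26, 22, 18, 40, 31, 43]

insert -2:
  append -2 at index 8 → [2, 3, 13, 10, 14, 26, 22, 18, -2]
  -2 < parent 10 at index 3, swap → [2, 3, 13, -2, 14, 26, 22, 18, 10]
  -2 < parent 3 at index 1, swap → [2, -2, 13, 3, 14, 26, 22, 18, 10]
  -2 < parent 2 at index 0, swap → [-2, 2, 13, 3, 14, 26, 22, 18, 10]
insert 31:
  append 31 at index 9 → [-2, 2, 13, 3, 14, 26, 22, 18, 10, 31] (no swap needed)
insert 40:
  append 40 at index 10 → [-2, 2, 13, 3, 14, 26, 22, 18, 10, 31, 40] (no swap needed)
extract-min → returns -2:
  remove root -2; move last element 40 to root → [40, 2, 13, 3, 14, 26, 22, 18, 10, 31]
  40 vs smaller child 2 at index 1, swap → [2, 40, 13, 3, 14, 26, 22, 18, 10, 31]
  40 vs smaller child 3 at index 3, swap → [2, 3, 13, 40, 14, 26, 22, 18, 10, 31]
  40 vs smaller child 10 at index 8, swap → [2, 3, 13, 10, 14, 26, 22, 18, 40, 31]
insert 43:
  append 43 at index 10 → [2, 3, 13, 10, 14, 26, 22, 18, 40, 31, 43] (no swap needed)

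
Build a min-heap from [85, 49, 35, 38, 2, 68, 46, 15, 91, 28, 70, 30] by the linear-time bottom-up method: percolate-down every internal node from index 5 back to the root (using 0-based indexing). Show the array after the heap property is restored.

[2, 15, 30, 38, 28, 35, 46, 85, 91, 49, 70, 68]

sift down from index 5:
  68 vs only child 30 at index 11, swap → [85, 49, 35, 38, 2, 30, 46, 15, 91, 28, 70, 68]
sift down from index 4: already satisfies heap property
sift down from index 3:
  38 vs smaller child 15 at index 7, swap → [85, 49, 35, 15, 2, 30, 46, 38, 91, 28, 70, 68]
sift down from index 2:
  35 vs smaller child 30 at index 5, swap → [85, 49, 30, 15, 2, 35, 46, 38, 91, 28, 70, 68]
sift down from index 1:
  49 vs smaller child 2 at index 4, swap → [85, 2, 30, 15, 49, 35, 46, 38, 91, 28, 70, 68]
  49 vs smaller child 28 at index 9, swap → [85, 2, 30, 15, 28, 35, 46, 38, 91, 49, 70, 68]
sift down from index 0:
  85 vs smaller child 2 at index 1, swap → [2, 85, 30, 15, 28, 35, 46, 38, 91, 49, 70, 68]
  85 vs smaller child 15 at index 3, swap → [2, 15, 30, 85, 28, 35, 46, 38, 91, 49, 70, 68]
  85 vs smaller child 38 at index 7, swap → [2, 15, 30, 38, 28, 35, 46, 85, 91, 49, 70, 68]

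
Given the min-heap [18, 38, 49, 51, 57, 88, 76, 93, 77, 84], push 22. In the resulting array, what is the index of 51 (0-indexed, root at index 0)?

append 22 at index 10 → [18, 38, 49, 51, 57, 88, 76, 93, 77, 84, 22]
22 < parent 57 at index 4, swap → [18, 38, 49, 51, 22, 88, 76, 93, 77, 84, 57]
22 < parent 38 at index 1, swap → [18, 22, 49, 51, 38, 88, 76, 93, 77, 84, 57]
resulting array: [18, 22, 49, 51, 38, 88, 76, 93, 77, 84, 57]

3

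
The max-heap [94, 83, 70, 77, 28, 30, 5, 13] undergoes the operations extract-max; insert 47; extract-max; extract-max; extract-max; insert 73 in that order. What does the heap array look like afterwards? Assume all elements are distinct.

extract-max → returns 94:
  remove root 94; move last element 13 to root → [13, 83, 70, 77, 28, 30, 5]
  13 vs larger child 83 at index 1, swap → [83, 13, 70, 77, 28, 30, 5]
  13 vs larger child 77 at index 3, swap → [83, 77, 70, 13, 28, 30, 5]
insert 47:
  append 47 at index 7 → [83, 77, 70, 13, 28, 30, 5, 47]
  47 > parent 13 at index 3, swap → [83, 77, 70, 47, 28, 30, 5, 13]
extract-max → returns 83:
  remove root 83; move last element 13 to root → [13, 77, 70, 47, 28, 30, 5]
  13 vs larger child 77 at index 1, swap → [77, 13, 70, 47, 28, 30, 5]
  13 vs larger child 47 at index 3, swap → [77, 47, 70, 13, 28, 30, 5]
extract-max → returns 77:
  remove root 77; move last element 5 to root → [5, 47, 70, 13, 28, 30]
  5 vs larger child 70 at index 2, swap → [70, 47, 5, 13, 28, 30]
  5 vs only child 30 at index 5, swap → [70, 47, 30, 13, 28, 5]
extract-max → returns 70:
  remove root 70; move last element 5 to root → [5, 47, 30, 13, 28]
  5 vs larger child 47 at index 1, swap → [47, 5, 30, 13, 28]
  5 vs larger child 28 at index 4, swap → [47, 28, 30, 13, 5]
insert 73:
  append 73 at index 5 → [47, 28, 30, 13, 5, 73]
  73 > parent 30 at index 2, swap → [47, 28, 73, 13, 5, 30]
  73 > parent 47 at index 0, swap → [73, 28, 47, 13, 5, 30]

[73, 28, 47, 13, 5, 30]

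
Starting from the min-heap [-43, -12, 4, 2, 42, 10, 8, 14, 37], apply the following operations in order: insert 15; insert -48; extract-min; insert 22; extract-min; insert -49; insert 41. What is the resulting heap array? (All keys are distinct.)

[-49, -12, 4, 14, 2, 10, 8, 22, 37, 42, 15, 41]

insert 15:
  append 15 at index 9 → [-43, -12, 4, 2, 42, 10, 8, 14, 37, 15]
  15 < parent 42 at index 4, swap → [-43, -12, 4, 2, 15, 10, 8, 14, 37, 42]
insert -48:
  append -48 at index 10 → [-43, -12, 4, 2, 15, 10, 8, 14, 37, 42, -48]
  -48 < parent 15 at index 4, swap → [-43, -12, 4, 2, -48, 10, 8, 14, 37, 42, 15]
  -48 < parent -12 at index 1, swap → [-43, -48, 4, 2, -12, 10, 8, 14, 37, 42, 15]
  -48 < parent -43 at index 0, swap → [-48, -43, 4, 2, -12, 10, 8, 14, 37, 42, 15]
extract-min → returns -48:
  remove root -48; move last element 15 to root → [15, -43, 4, 2, -12, 10, 8, 14, 37, 42]
  15 vs smaller child -43 at index 1, swap → [-43, 15, 4, 2, -12, 10, 8, 14, 37, 42]
  15 vs smaller child -12 at index 4, swap → [-43, -12, 4, 2, 15, 10, 8, 14, 37, 42]
insert 22:
  append 22 at index 10 → [-43, -12, 4, 2, 15, 10, 8, 14, 37, 42, 22] (no swap needed)
extract-min → returns -43:
  remove root -43; move last element 22 to root → [22, -12, 4, 2, 15, 10, 8, 14, 37, 42]
  22 vs smaller child -12 at index 1, swap → [-12, 22, 4, 2, 15, 10, 8, 14, 37, 42]
  22 vs smaller child 2 at index 3, swap → [-12, 2, 4, 22, 15, 10, 8, 14, 37, 42]
  22 vs smaller child 14 at index 7, swap → [-12, 2, 4, 14, 15, 10, 8, 22, 37, 42]
insert -49:
  append -49 at index 10 → [-12, 2, 4, 14, 15, 10, 8, 22, 37, 42, -49]
  -49 < parent 15 at index 4, swap → [-12, 2, 4, 14, -49, 10, 8, 22, 37, 42, 15]
  -49 < parent 2 at index 1, swap → [-12, -49, 4, 14, 2, 10, 8, 22, 37, 42, 15]
  -49 < parent -12 at index 0, swap → [-49, -12, 4, 14, 2, 10, 8, 22, 37, 42, 15]
insert 41:
  append 41 at index 11 → [-49, -12, 4, 14, 2, 10, 8, 22, 37, 42, 15, 41] (no swap needed)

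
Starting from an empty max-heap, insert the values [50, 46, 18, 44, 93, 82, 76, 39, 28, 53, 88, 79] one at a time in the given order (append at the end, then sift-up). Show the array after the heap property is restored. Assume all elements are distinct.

Insert 50:
  append 50 at index 0 → [50] (no swap needed)
Insert 46:
  append 46 at index 1 → [50, 46] (no swap needed)
Insert 18:
  append 18 at index 2 → [50, 46, 18] (no swap needed)
Insert 44:
  append 44 at index 3 → [50, 46, 18, 44] (no swap needed)
Insert 93:
  append 93 at index 4 → [50, 46, 18, 44, 93]
  93 > parent 46 at index 1, swap → [50, 93, 18, 44, 46]
  93 > parent 50 at index 0, swap → [93, 50, 18, 44, 46]
Insert 82:
  append 82 at index 5 → [93, 50, 18, 44, 46, 82]
  82 > parent 18 at index 2, swap → [93, 50, 82, 44, 46, 18]
Insert 76:
  append 76 at index 6 → [93, 50, 82, 44, 46, 18, 76] (no swap needed)
Insert 39:
  append 39 at index 7 → [93, 50, 82, 44, 46, 18, 76, 39] (no swap needed)
Insert 28:
  append 28 at index 8 → [93, 50, 82, 44, 46, 18, 76, 39, 28] (no swap needed)
Insert 53:
  append 53 at index 9 → [93, 50, 82, 44, 46, 18, 76, 39, 28, 53]
  53 > parent 46 at index 4, swap → [93, 50, 82, 44, 53, 18, 76, 39, 28, 46]
  53 > parent 50 at index 1, swap → [93, 53, 82, 44, 50, 18, 76, 39, 28, 46]
Insert 88:
  append 88 at index 10 → [93, 53, 82, 44, 50, 18, 76, 39, 28, 46, 88]
  88 > parent 50 at index 4, swap → [93, 53, 82, 44, 88, 18, 76, 39, 28, 46, 50]
  88 > parent 53 at index 1, swap → [93, 88, 82, 44, 53, 18, 76, 39, 28, 46, 50]
Insert 79:
  append 79 at index 11 → [93, 88, 82, 44, 53, 18, 76, 39, 28, 46, 50, 79]
  79 > parent 18 at index 5, swap → [93, 88, 82, 44, 53, 79, 76, 39, 28, 46, 50, 18]

[93, 88, 82, 44, 53, 79, 76, 39, 28, 46, 50, 18]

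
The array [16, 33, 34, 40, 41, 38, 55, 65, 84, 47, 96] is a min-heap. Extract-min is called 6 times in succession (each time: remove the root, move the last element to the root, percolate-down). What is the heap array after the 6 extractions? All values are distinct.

[47, 55, 84, 65, 96]

extract-min #1 returns 16:
  remove root 16; move last element 96 to root → [96, 33, 34, 40, 41, 38, 55, 65, 84, 47]
  96 vs smaller child 33 at index 1, swap → [33, 96, 34, 40, 41, 38, 55, 65, 84, 47]
  96 vs smaller child 40 at index 3, swap → [33, 40, 34, 96, 41, 38, 55, 65, 84, 47]
  96 vs smaller child 65 at index 7, swap → [33, 40, 34, 65, 41, 38, 55, 96, 84, 47]
extract-min #2 returns 33:
  remove root 33; move last element 47 to root → [47, 40, 34, 65, 41, 38, 55, 96, 84]
  47 vs smaller child 34 at index 2, swap → [34, 40, 47, 65, 41, 38, 55, 96, 84]
  47 vs smaller child 38 at index 5, swap → [34, 40, 38, 65, 41, 47, 55, 96, 84]
extract-min #3 returns 34:
  remove root 34; move last element 84 to root → [84, 40, 38, 65, 41, 47, 55, 96]
  84 vs smaller child 38 at index 2, swap → [38, 40, 84, 65, 41, 47, 55, 96]
  84 vs smaller child 47 at index 5, swap → [38, 40, 47, 65, 41, 84, 55, 96]
extract-min #4 returns 38:
  remove root 38; move last element 96 to root → [96, 40, 47, 65, 41, 84, 55]
  96 vs smaller child 40 at index 1, swap → [40, 96, 47, 65, 41, 84, 55]
  96 vs smaller child 41 at index 4, swap → [40, 41, 47, 65, 96, 84, 55]
extract-min #5 returns 40:
  remove root 40; move last element 55 to root → [55, 41, 47, 65, 96, 84]
  55 vs smaller child 41 at index 1, swap → [41, 55, 47, 65, 96, 84]
extract-min #6 returns 41:
  remove root 41; move last element 84 to root → [84, 55, 47, 65, 96]
  84 vs smaller child 47 at index 2, swap → [47, 55, 84, 65, 96]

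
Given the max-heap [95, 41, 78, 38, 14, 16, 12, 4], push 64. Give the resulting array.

append 64 at index 8 → [95, 41, 78, 38, 14, 16, 12, 4, 64]
64 > parent 38 at index 3, swap → [95, 41, 78, 64, 14, 16, 12, 4, 38]
64 > parent 41 at index 1, swap → [95, 64, 78, 41, 14, 16, 12, 4, 38]

[95, 64, 78, 41, 14, 16, 12, 4, 38]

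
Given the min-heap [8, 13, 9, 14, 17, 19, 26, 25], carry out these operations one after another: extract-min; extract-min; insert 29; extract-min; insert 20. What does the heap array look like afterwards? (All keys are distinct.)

extract-min → returns 8:
  remove root 8; move last element 25 to root → [25, 13, 9, 14, 17, 19, 26]
  25 vs smaller child 9 at index 2, swap → [9, 13, 25, 14, 17, 19, 26]
  25 vs smaller child 19 at index 5, swap → [9, 13, 19, 14, 17, 25, 26]
extract-min → returns 9:
  remove root 9; move last element 26 to root → [26, 13, 19, 14, 17, 25]
  26 vs smaller child 13 at index 1, swap → [13, 26, 19, 14, 17, 25]
  26 vs smaller child 14 at index 3, swap → [13, 14, 19, 26, 17, 25]
insert 29:
  append 29 at index 6 → [13, 14, 19, 26, 17, 25, 29] (no swap needed)
extract-min → returns 13:
  remove root 13; move last element 29 to root → [29, 14, 19, 26, 17, 25]
  29 vs smaller child 14 at index 1, swap → [14, 29, 19, 26, 17, 25]
  29 vs smaller child 17 at index 4, swap → [14, 17, 19, 26, 29, 25]
insert 20:
  append 20 at index 6 → [14, 17, 19, 26, 29, 25, 20] (no swap needed)

[14, 17, 19, 26, 29, 25, 20]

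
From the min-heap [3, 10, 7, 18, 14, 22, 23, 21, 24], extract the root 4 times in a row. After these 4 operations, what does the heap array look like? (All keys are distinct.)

[18, 21, 22, 23, 24]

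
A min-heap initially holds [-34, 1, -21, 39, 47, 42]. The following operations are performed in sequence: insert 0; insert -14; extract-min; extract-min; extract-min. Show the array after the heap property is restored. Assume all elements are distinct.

[0, 1, 42, 39, 47]

insert 0:
  append 0 at index 6 → [-34, 1, -21, 39, 47, 42, 0] (no swap needed)
insert -14:
  append -14 at index 7 → [-34, 1, -21, 39, 47, 42, 0, -14]
  -14 < parent 39 at index 3, swap → [-34, 1, -21, -14, 47, 42, 0, 39]
  -14 < parent 1 at index 1, swap → [-34, -14, -21, 1, 47, 42, 0, 39]
extract-min → returns -34:
  remove root -34; move last element 39 to root → [39, -14, -21, 1, 47, 42, 0]
  39 vs smaller child -21 at index 2, swap → [-21, -14, 39, 1, 47, 42, 0]
  39 vs smaller child 0 at index 6, swap → [-21, -14, 0, 1, 47, 42, 39]
extract-min → returns -21:
  remove root -21; move last element 39 to root → [39, -14, 0, 1, 47, 42]
  39 vs smaller child -14 at index 1, swap → [-14, 39, 0, 1, 47, 42]
  39 vs smaller child 1 at index 3, swap → [-14, 1, 0, 39, 47, 42]
extract-min → returns -14:
  remove root -14; move last element 42 to root → [42, 1, 0, 39, 47]
  42 vs smaller child 0 at index 2, swap → [0, 1, 42, 39, 47]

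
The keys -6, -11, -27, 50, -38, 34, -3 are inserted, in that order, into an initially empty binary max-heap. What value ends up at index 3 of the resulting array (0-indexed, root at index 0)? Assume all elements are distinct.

-11

Insert -6:
  append -6 at index 0 → [-6] (no swap needed)
Insert -11:
  append -11 at index 1 → [-6, -11] (no swap needed)
Insert -27:
  append -27 at index 2 → [-6, -11, -27] (no swap needed)
Insert 50:
  append 50 at index 3 → [-6, -11, -27, 50]
  50 > parent -11 at index 1, swap → [-6, 50, -27, -11]
  50 > parent -6 at index 0, swap → [50, -6, -27, -11]
Insert -38:
  append -38 at index 4 → [50, -6, -27, -11, -38] (no swap needed)
Insert 34:
  append 34 at index 5 → [50, -6, -27, -11, -38, 34]
  34 > parent -27 at index 2, swap → [50, -6, 34, -11, -38, -27]
Insert -3:
  append -3 at index 6 → [50, -6, 34, -11, -38, -27, -3] (no swap needed)
resulting array: [50, -6, 34, -11, -38, -27, -3]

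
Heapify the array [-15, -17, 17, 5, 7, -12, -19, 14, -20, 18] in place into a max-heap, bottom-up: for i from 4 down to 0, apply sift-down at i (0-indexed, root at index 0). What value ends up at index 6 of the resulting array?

-19

sift down from index 4:
  7 vs only child 18 at index 9, swap → [-15, -17, 17, 5, 18, -12, -19, 14, -20, 7]
sift down from index 3:
  5 vs larger child 14 at index 7, swap → [-15, -17, 17, 14, 18, -12, -19, 5, -20, 7]
sift down from index 2: already satisfies heap property
sift down from index 1:
  -17 vs larger child 18 at index 4, swap → [-15, 18, 17, 14, -17, -12, -19, 5, -20, 7]
  -17 vs only child 7 at index 9, swap → [-15, 18, 17, 14, 7, -12, -19, 5, -20, -17]
sift down from index 0:
  -15 vs larger child 18 at index 1, swap → [18, -15, 17, 14, 7, -12, -19, 5, -20, -17]
  -15 vs larger child 14 at index 3, swap → [18, 14, 17, -15, 7, -12, -19, 5, -20, -17]
  -15 vs larger child 5 at index 7, swap → [18, 14, 17, 5, 7, -12, -19, -15, -20, -17]
resulting array: [18, 14, 17, 5, 7, -12, -19, -15, -20, -17]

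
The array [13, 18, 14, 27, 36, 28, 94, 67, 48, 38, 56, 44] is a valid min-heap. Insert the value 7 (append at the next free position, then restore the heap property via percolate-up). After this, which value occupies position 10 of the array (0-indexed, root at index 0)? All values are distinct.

append 7 at index 12 → [13, 18, 14, 27, 36, 28, 94, 67, 48, 38, 56, 44, 7]
7 < parent 28 at index 5, swap → [13, 18, 14, 27, 36, 7, 94, 67, 48, 38, 56, 44, 28]
7 < parent 14 at index 2, swap → [13, 18, 7, 27, 36, 14, 94, 67, 48, 38, 56, 44, 28]
7 < parent 13 at index 0, swap → [7, 18, 13, 27, 36, 14, 94, 67, 48, 38, 56, 44, 28]
resulting array: [7, 18, 13, 27, 36, 14, 94, 67, 48, 38, 56, 44, 28]

56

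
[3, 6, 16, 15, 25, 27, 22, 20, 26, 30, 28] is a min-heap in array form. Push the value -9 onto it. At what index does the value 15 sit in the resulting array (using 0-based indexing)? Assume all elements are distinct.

3

append -9 at index 11 → [3, 6, 16, 15, 25, 27, 22, 20, 26, 30, 28, -9]
-9 < parent 27 at index 5, swap → [3, 6, 16, 15, 25, -9, 22, 20, 26, 30, 28, 27]
-9 < parent 16 at index 2, swap → [3, 6, -9, 15, 25, 16, 22, 20, 26, 30, 28, 27]
-9 < parent 3 at index 0, swap → [-9, 6, 3, 15, 25, 16, 22, 20, 26, 30, 28, 27]
resulting array: [-9, 6, 3, 15, 25, 16, 22, 20, 26, 30, 28, 27]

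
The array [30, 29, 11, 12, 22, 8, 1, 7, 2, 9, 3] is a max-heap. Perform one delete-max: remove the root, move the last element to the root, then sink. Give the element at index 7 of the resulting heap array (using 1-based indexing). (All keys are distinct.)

remove root 30; move last element 3 to root → [3, 29, 11, 12, 22, 8, 1, 7, 2, 9]
3 vs larger child 29 at index 2, swap → [29, 3, 11, 12, 22, 8, 1, 7, 2, 9]
3 vs larger child 22 at index 5, swap → [29, 22, 11, 12, 3, 8, 1, 7, 2, 9]
3 vs only child 9 at index 10, swap → [29, 22, 11, 12, 9, 8, 1, 7, 2, 3]
resulting array: [29, 22, 11, 12, 9, 8, 1, 7, 2, 3]

1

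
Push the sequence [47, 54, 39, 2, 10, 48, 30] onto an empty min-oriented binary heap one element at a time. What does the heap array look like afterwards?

[2, 10, 30, 54, 39, 48, 47]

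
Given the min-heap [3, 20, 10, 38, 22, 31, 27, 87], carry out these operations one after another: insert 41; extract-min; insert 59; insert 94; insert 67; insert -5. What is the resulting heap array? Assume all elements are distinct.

[-5, 20, 10, 38, 22, 27, 41, 87, 59, 94, 67, 31]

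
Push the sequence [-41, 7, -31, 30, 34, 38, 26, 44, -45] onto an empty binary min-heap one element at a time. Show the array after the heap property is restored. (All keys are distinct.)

Insert -41:
  append -41 at index 0 → [-41] (no swap needed)
Insert 7:
  append 7 at index 1 → [-41, 7] (no swap needed)
Insert -31:
  append -31 at index 2 → [-41, 7, -31] (no swap needed)
Insert 30:
  append 30 at index 3 → [-41, 7, -31, 30] (no swap needed)
Insert 34:
  append 34 at index 4 → [-41, 7, -31, 30, 34] (no swap needed)
Insert 38:
  append 38 at index 5 → [-41, 7, -31, 30, 34, 38] (no swap needed)
Insert 26:
  append 26 at index 6 → [-41, 7, -31, 30, 34, 38, 26] (no swap needed)
Insert 44:
  append 44 at index 7 → [-41, 7, -31, 30, 34, 38, 26, 44] (no swap needed)
Insert -45:
  append -45 at index 8 → [-41, 7, -31, 30, 34, 38, 26, 44, -45]
  -45 < parent 30 at index 3, swap → [-41, 7, -31, -45, 34, 38, 26, 44, 30]
  -45 < parent 7 at index 1, swap → [-41, -45, -31, 7, 34, 38, 26, 44, 30]
  -45 < parent -41 at index 0, swap → [-45, -41, -31, 7, 34, 38, 26, 44, 30]

[-45, -41, -31, 7, 34, 38, 26, 44, 30]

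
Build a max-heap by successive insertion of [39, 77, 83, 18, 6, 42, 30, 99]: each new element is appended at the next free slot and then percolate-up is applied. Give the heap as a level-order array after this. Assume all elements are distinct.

Insert 39:
  append 39 at index 0 → [39] (no swap needed)
Insert 77:
  append 77 at index 1 → [39, 77]
  77 > parent 39 at index 0, swap → [77, 39]
Insert 83:
  append 83 at index 2 → [77, 39, 83]
  83 > parent 77 at index 0, swap → [83, 39, 77]
Insert 18:
  append 18 at index 3 → [83, 39, 77, 18] (no swap needed)
Insert 6:
  append 6 at index 4 → [83, 39, 77, 18, 6] (no swap needed)
Insert 42:
  append 42 at index 5 → [83, 39, 77, 18, 6, 42] (no swap needed)
Insert 30:
  append 30 at index 6 → [83, 39, 77, 18, 6, 42, 30] (no swap needed)
Insert 99:
  append 99 at index 7 → [83, 39, 77, 18, 6, 42, 30, 99]
  99 > parent 18 at index 3, swap → [83, 39, 77, 99, 6, 42, 30, 18]
  99 > parent 39 at index 1, swap → [83, 99, 77, 39, 6, 42, 30, 18]
  99 > parent 83 at index 0, swap → [99, 83, 77, 39, 6, 42, 30, 18]

[99, 83, 77, 39, 6, 42, 30, 18]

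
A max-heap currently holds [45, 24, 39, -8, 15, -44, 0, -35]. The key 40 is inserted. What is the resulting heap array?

[45, 40, 39, 24, 15, -44, 0, -35, -8]

append 40 at index 8 → [45, 24, 39, -8, 15, -44, 0, -35, 40]
40 > parent -8 at index 3, swap → [45, 24, 39, 40, 15, -44, 0, -35, -8]
40 > parent 24 at index 1, swap → [45, 40, 39, 24, 15, -44, 0, -35, -8]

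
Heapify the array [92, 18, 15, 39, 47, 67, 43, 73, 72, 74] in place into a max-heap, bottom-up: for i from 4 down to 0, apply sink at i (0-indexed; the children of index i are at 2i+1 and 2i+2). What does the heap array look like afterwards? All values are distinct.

[92, 74, 67, 73, 47, 15, 43, 39, 72, 18]

sift down from index 4:
  47 vs only child 74 at index 9, swap → [92, 18, 15, 39, 74, 67, 43, 73, 72, 47]
sift down from index 3:
  39 vs larger child 73 at index 7, swap → [92, 18, 15, 73, 74, 67, 43, 39, 72, 47]
sift down from index 2:
  15 vs larger child 67 at index 5, swap → [92, 18, 67, 73, 74, 15, 43, 39, 72, 47]
sift down from index 1:
  18 vs larger child 74 at index 4, swap → [92, 74, 67, 73, 18, 15, 43, 39, 72, 47]
  18 vs only child 47 at index 9, swap → [92, 74, 67, 73, 47, 15, 43, 39, 72, 18]
sift down from index 0: already satisfies heap property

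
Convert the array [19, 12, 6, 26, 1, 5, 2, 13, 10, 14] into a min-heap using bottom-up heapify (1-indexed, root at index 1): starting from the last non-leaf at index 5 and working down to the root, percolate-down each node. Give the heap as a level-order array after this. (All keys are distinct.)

sift down from index 5: already satisfies heap property
sift down from index 4:
  26 vs smaller child 10 at index 9, swap → [19, 12, 6, 10, 1, 5, 2, 13, 26, 14]
sift down from index 3:
  6 vs smaller child 2 at index 7, swap → [19, 12, 2, 10, 1, 5, 6, 13, 26, 14]
sift down from index 2:
  12 vs smaller child 1 at index 5, swap → [19, 1, 2, 10, 12, 5, 6, 13, 26, 14]
sift down from index 1:
  19 vs smaller child 1 at index 2, swap → [1, 19, 2, 10, 12, 5, 6, 13, 26, 14]
  19 vs smaller child 10 at index 4, swap → [1, 10, 2, 19, 12, 5, 6, 13, 26, 14]
  19 vs smaller child 13 at index 8, swap → [1, 10, 2, 13, 12, 5, 6, 19, 26, 14]

[1, 10, 2, 13, 12, 5, 6, 19, 26, 14]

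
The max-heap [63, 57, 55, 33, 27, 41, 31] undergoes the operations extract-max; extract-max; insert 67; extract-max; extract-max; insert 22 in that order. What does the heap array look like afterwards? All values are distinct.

extract-max → returns 63:
  remove root 63; move last element 31 to root → [31, 57, 55, 33, 27, 41]
  31 vs larger child 57 at index 1, swap → [57, 31, 55, 33, 27, 41]
  31 vs larger child 33 at index 3, swap → [57, 33, 55, 31, 27, 41]
extract-max → returns 57:
  remove root 57; move last element 41 to root → [41, 33, 55, 31, 27]
  41 vs larger child 55 at index 2, swap → [55, 33, 41, 31, 27]
insert 67:
  append 67 at index 5 → [55, 33, 41, 31, 27, 67]
  67 > parent 41 at index 2, swap → [55, 33, 67, 31, 27, 41]
  67 > parent 55 at index 0, swap → [67, 33, 55, 31, 27, 41]
extract-max → returns 67:
  remove root 67; move last element 41 to root → [41, 33, 55, 31, 27]
  41 vs larger child 55 at index 2, swap → [55, 33, 41, 31, 27]
extract-max → returns 55:
  remove root 55; move last element 27 to root → [27, 33, 41, 31]
  27 vs larger child 41 at index 2, swap → [41, 33, 27, 31]
insert 22:
  append 22 at index 4 → [41, 33, 27, 31, 22] (no swap needed)

[41, 33, 27, 31, 22]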